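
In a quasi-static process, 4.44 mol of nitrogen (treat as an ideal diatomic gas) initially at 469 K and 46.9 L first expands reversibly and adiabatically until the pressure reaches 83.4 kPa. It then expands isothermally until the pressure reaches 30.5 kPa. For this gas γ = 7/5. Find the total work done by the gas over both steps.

P₁ = nRT₁/V₁ = 4.44×8.314×469/46.9 = 369 kPa.
Step 1 — Adiabatic: T₂/T₁ = (P₂/P₁)^((γ−1)/γ) ⇒ T₂ = 469×(0.226)^0.286 = 307 K; V₂ = 136 L.
ΔU = nCvΔT = 4.44×20.8×(307−469) = -15000 J.
Q = 0 for an adiabatic process, so W = −ΔU = 15000 J.
State after step 1: P = 83.4 kPa, V = 136 L, T = 307 K.
Step 2 — Isothermal: T stays 307 K; PV = const ⇒ V₂ = 371 L, P₂ = 30.5 kPa.
ΔU = 0 (ideal gas, T constant).
W = nRT ln(V₂/V₁) = 4.44×8.314×307×ln(2.73) = 11400 J.
Q = ΔU + W = 11400 J.
Net over both steps: W = 26400 J, Q = 11400 J, ΔU = -15000 J.

26400 J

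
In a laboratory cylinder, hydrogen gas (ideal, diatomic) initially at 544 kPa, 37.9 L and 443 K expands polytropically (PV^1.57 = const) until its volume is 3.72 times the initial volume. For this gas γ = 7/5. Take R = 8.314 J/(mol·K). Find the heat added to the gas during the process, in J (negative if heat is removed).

-8100 J

n = P₁V₁/(RT₁) = 544×37.9/(8.314×443) = 5.60 mol.
Polytropic n=1.57: T₂ = T₁(V₁/V₂)^(n−1) = 443×(0.269)^0.57 = 210 K; P₂ = P₁(V₁/V₂)^n = 69.2 kPa.
W = (P₁V₁−P₂V₂)/(n−1) = (544×37.9−69.2×141)/0.57 = 19100 J.
ΔU = nCvΔT = 5.60×20.8×(210−443) = -27200 J.
Q = ΔU + W = -8100 J.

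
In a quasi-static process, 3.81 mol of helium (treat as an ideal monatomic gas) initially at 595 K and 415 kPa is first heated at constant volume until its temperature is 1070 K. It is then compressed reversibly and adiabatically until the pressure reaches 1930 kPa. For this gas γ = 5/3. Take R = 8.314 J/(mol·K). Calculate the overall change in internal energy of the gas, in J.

V₁ = nRT₁/P₁ = 3.81×8.314×595/415 = 45.4 L.
Step 1 — Isochoric: V stays 45.4 L; P/T = const ⇒ T₂ = 1070 K, P₂ = 746 kPa.
W = 0 (no volume change).
ΔU = nCvΔT = 3.81×12.5×(1070−595) = 22600 J.
Q = ΔU = 22600 J.
State after step 1: P = 746 kPa, V = 45.4 L, T = 1070 K.
Step 2 — Adiabatic: T₂/T₁ = (P₂/P₁)^((γ−1)/γ) ⇒ T₂ = 1070×(2.59)^0.400 = 1560 K; V₂ = 25.7 L.
ΔU = nCvΔT = 3.81×12.5×(1560−1070) = 23500 J.
Q = 0 for an adiabatic process, so W = −ΔU = -23500 J.
Net over both steps: W = -23500 J, Q = 22600 J, ΔU = 46100 J.

46100 J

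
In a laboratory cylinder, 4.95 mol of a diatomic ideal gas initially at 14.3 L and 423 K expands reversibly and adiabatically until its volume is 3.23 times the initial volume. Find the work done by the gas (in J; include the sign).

P₁ = nRT₁/V₁ = 4.95×8.314×423/14.3 = 1220 kPa.
Adiabatic: TV^(γ−1) = const ⇒ T₂ = 423×(0.310)^0.400 = 265 K; PV^γ = const ⇒ P₂ = 236 kPa.
ΔU = nCvΔT = 4.95×20.8×(265−423) = -16300 J.
Q = 0 for an adiabatic process, so W = −ΔU = 16300 J.

16300 J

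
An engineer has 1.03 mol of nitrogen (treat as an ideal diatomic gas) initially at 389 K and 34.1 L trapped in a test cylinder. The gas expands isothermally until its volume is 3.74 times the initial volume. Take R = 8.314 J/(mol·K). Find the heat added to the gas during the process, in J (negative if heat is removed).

P₁ = nRT₁/V₁ = 1.03×8.314×389/34.1 = 97.7 kPa.
Isothermal: T stays 389 K; PV = const ⇒ V₂ = 128 L, P₂ = 26.1 kPa.
ΔU = 0 (ideal gas, T constant).
W = nRT ln(V₂/V₁) = 1.03×8.314×389×ln(3.74) = 4390 J.
Q = ΔU + W = 4390 J.

4390 J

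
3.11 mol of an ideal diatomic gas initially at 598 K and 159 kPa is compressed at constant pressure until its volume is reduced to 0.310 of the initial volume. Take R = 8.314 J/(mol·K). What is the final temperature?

185 K

V₁ = nRT₁/P₁ = 3.11×8.314×598/159 = 97.2 L.
Isobaric: P stays 159 kPa; V/T = const ⇒ T₂ = 185 K, V₂ = 30.1 L.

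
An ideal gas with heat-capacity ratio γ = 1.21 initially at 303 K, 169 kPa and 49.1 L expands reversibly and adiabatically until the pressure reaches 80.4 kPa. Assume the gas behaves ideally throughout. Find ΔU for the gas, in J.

n = P₁V₁/(RT₁) = 169×49.1/(8.314×303) = 3.29 mol.
Adiabatic: T₂/T₁ = (P₂/P₁)^((γ−1)/γ) ⇒ T₂ = 303×(0.476)^0.174 = 266 K; V₂ = 90.7 L.
For an ideal gas ΔU = nCvΔT with Cv = R/(γ−1) = 39.6 J/(mol·K).
ΔU = 3.29×39.6×(266−303) = -4780 J.

-4780 J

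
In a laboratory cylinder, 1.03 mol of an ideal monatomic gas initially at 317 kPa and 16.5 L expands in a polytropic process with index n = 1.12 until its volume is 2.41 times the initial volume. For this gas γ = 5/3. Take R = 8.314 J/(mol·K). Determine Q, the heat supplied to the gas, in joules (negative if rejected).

3580 J

T₁ = P₁V₁/(nR) = 317×16.5/(1.03×8.314) = 611 K.
Polytropic n=1.12: T₂ = T₁(V₁/V₂)^(n−1) = 611×(0.415)^0.12 = 550 K; P₂ = P₁(V₁/V₂)^n = 118 kPa.
W = (P₁V₁−P₂V₂)/(n−1) = (317×16.5−118×39.8)/0.12 = 4370 J.
ΔU = nCvΔT = 1.03×12.5×(550−611) = -786 J.
Q = ΔU + W = 3580 J.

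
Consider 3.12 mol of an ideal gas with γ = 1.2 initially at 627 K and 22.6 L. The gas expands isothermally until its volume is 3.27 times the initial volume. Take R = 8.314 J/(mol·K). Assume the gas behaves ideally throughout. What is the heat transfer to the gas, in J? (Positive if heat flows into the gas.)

19300 J

P₁ = nRT₁/V₁ = 3.12×8.314×627/22.6 = 720 kPa.
Isothermal: T stays 627 K; PV = const ⇒ V₂ = 73.9 L, P₂ = 220 kPa.
ΔU = 0 (ideal gas, T constant).
W = nRT ln(V₂/V₁) = 3.12×8.314×627×ln(3.27) = 19300 J.
Q = ΔU + W = 19300 J.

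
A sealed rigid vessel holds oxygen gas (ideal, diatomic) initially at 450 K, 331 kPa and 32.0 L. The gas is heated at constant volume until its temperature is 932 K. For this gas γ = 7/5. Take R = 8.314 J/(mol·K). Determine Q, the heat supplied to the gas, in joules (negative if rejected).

28400 J

n = P₁V₁/(RT₁) = 331×32.0/(8.314×450) = 2.83 mol.
Isochoric: V stays 32.0 L; P/T = const ⇒ T₂ = 932 K, P₂ = 686 kPa.
W = 0 (no volume change).
ΔU = nCvΔT = 2.83×20.8×(932−450) = 28400 J.
Q = ΔU = 28400 J.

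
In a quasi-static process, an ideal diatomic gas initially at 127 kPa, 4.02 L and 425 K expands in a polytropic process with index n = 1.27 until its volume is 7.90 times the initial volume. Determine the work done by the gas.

809 J

n = P₁V₁/(RT₁) = 127×4.02/(8.314×425) = 0.144 mol.
Polytropic n=1.27: T₂ = T₁(V₁/V₂)^(n−1) = 425×(0.127)^0.27 = 243 K; P₂ = P₁(V₁/V₂)^n = 9.20 kPa.
W = (P₁V₁−P₂V₂)/(n−1) = (127×4.02−9.20×31.8)/0.27 = 809 J.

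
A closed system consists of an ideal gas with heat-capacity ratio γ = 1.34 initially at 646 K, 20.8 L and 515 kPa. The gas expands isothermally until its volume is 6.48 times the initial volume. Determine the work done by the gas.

n = P₁V₁/(RT₁) = 515×20.8/(8.314×646) = 1.99 mol.
Isothermal: T stays 646 K; PV = const ⇒ V₂ = 135 L, P₂ = 79.5 kPa.
W = nRT ln(V₂/V₁) = 1.99×8.314×646×ln(6.48) = 20000 J.

20000 J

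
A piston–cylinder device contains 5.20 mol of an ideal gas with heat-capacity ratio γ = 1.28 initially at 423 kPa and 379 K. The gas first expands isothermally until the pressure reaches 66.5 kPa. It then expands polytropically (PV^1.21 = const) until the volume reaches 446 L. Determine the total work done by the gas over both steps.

V₁ = nRT₁/P₁ = 5.20×8.314×379/423 = 38.7 L.
Step 1 — Isothermal: T stays 379 K; PV = const ⇒ V₂ = 246 L, P₂ = 66.5 kPa.
ΔU = 0 (ideal gas, T constant).
W = nRT ln(V₂/V₁) = 5.20×8.314×379×ln(6.36) = 30300 J.
Q = ΔU + W = 30300 J.
State after step 1: P = 66.5 kPa, V = 246 L, T = 379 K.
Step 2 — Polytropic n=1.21: T₂ = T₁(V₁/V₂)^(n−1) = 379×(0.552)^0.21 = 335 K; P₂ = P₁(V₁/V₂)^n = 32.4 kPa.
W = (P₁V₁−P₂V₂)/(n−1) = (66.5×246−32.4×446)/0.21 = 9140 J.
ΔU = nCvΔT = 5.20×29.7×(335−379) = -6860 J.
Q = ΔU + W = 2290 J.
Net over both steps: W = 39500 J, Q = 32600 J, ΔU = -6860 J.

39500 J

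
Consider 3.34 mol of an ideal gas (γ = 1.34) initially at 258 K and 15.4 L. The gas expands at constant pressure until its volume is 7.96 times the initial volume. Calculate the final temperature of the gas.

P₁ = nRT₁/V₁ = 3.34×8.314×258/15.4 = 465 kPa.
Isobaric: P stays 465 kPa; V/T = const ⇒ T₂ = 2050 K, V₂ = 123 L.

2050 K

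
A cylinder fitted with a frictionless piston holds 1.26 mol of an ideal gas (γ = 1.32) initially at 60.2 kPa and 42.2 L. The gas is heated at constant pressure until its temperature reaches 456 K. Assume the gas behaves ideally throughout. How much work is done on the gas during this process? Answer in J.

T₁ = P₁V₁/(nR) = 60.2×42.2/(1.26×8.314) = 243 K.
Isobaric: P stays 60.2 kPa; V/T = const ⇒ T₂ = 456 K, V₂ = 79.4 L.
W = PΔV = 60.2×(79.4−42.2) kPa·L = 2240 J.
Work done on the gas = −W_by = -2240 J.

-2240 J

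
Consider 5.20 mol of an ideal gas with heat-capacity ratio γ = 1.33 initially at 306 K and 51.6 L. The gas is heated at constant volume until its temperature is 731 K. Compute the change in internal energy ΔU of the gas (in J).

P₁ = nRT₁/V₁ = 5.20×8.314×306/51.6 = 256 kPa.
Isochoric: V stays 51.6 L; P/T = const ⇒ T₂ = 731 K, P₂ = 612 kPa.
For an ideal gas ΔU = nCvΔT with Cv = R/(γ−1) = 25.2 J/(mol·K).
ΔU = 5.20×25.2×(731−306) = 55700 J.

55700 J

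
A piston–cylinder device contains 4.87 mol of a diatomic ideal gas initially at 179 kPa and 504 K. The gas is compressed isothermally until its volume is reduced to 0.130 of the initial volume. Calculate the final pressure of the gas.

1380 kPa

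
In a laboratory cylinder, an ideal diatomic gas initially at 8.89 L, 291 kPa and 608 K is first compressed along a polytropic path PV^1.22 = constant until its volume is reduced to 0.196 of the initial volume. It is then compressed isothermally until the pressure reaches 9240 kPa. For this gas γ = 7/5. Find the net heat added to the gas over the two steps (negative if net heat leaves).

n = P₁V₁/(RT₁) = 291×8.89/(8.314×608) = 0.512 mol.
Step 1 — Polytropic n=1.22: T₂ = T₁(V₁/V₂)^(n−1) = 608×(5.10)^0.22 = 870 K; P₂ = P₁(V₁/V₂)^n = 2120 kPa.
W = (P₁V₁−P₂V₂)/(n−1) = (291×8.89−2120×1.74)/0.22 = -5070 J.
ΔU = nCvΔT = 0.512×20.8×(870−608) = 2790 J.
Q = ΔU + W = -2280 J.
State after step 1: P = 2120 kPa, V = 1.74 L, T = 870 K.
Step 2 — Isothermal: T stays 870 K; PV = const ⇒ V₂ = 0.401 L, P₂ = 9240 kPa.
ΔU = 0 (ideal gas, T constant).
W = nRT ln(V₂/V₁) = 0.512×8.314×870×ln(0.230) = -5440 J.
Q = ΔU + W = -5440 J.
Net over both steps: W = -10500 J, Q = -7720 J, ΔU = 2790 J.

-7720 J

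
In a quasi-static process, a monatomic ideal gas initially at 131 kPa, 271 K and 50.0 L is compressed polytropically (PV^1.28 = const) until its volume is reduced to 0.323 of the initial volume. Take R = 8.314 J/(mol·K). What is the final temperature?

372 K

Polytropic n=1.28: T₂ = T₁(V₁/V₂)^(n−1) = 271×(3.10)^0.28 = 372 K; P₂ = P₁(V₁/V₂)^n = 557 kPa.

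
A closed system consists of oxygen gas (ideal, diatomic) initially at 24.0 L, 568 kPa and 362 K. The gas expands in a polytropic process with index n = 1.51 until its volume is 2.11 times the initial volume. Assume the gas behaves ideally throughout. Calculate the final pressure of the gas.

Polytropic n=1.51: T₂ = T₁(V₁/V₂)^(n−1) = 362×(0.474)^0.51 = 247 K; P₂ = P₁(V₁/V₂)^n = 184 kPa.

184 kPa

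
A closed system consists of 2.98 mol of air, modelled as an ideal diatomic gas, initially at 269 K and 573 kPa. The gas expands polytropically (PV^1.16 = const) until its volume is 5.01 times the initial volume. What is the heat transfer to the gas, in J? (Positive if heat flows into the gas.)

5680 J

V₁ = nRT₁/P₁ = 2.98×8.314×269/573 = 11.6 L.
Polytropic n=1.16: T₂ = T₁(V₁/V₂)^(n−1) = 269×(0.200)^0.16 = 208 K; P₂ = P₁(V₁/V₂)^n = 88.4 kPa.
W = (P₁V₁−P₂V₂)/(n−1) = (573×11.6−88.4×58.3)/0.16 = 9470 J.
ΔU = nCvΔT = 2.98×20.8×(208−269) = -3790 J.
Q = ΔU + W = 5680 J.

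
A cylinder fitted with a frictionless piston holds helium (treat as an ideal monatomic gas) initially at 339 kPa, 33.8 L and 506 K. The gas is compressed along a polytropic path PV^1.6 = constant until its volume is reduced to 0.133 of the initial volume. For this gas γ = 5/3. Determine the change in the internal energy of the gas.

n = P₁V₁/(RT₁) = 339×33.8/(8.314×506) = 2.72 mol.
Polytropic n=1.6: T₂ = T₁(V₁/V₂)^(n−1) = 506×(7.52)^0.60 = 1700 K; P₂ = P₁(V₁/V₂)^n = 8550 kPa.
For an ideal gas ΔU = nCvΔT with Cv = (3/2)R = 12.5 J/(mol·K).
ΔU = 2.72×12.5×(1700−506) = 40500 J.

40500 J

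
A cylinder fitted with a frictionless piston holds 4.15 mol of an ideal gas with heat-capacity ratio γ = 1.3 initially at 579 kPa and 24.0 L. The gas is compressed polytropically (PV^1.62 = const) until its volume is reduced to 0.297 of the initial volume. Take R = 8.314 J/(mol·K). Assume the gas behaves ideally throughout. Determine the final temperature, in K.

855 K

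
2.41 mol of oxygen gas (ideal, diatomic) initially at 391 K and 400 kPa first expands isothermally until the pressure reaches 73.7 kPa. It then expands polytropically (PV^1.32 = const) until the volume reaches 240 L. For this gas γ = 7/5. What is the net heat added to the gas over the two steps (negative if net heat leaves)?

V₁ = nRT₁/P₁ = 2.41×8.314×391/400 = 19.6 L.
Step 1 — Isothermal: T stays 391 K; PV = const ⇒ V₂ = 106 L, P₂ = 73.7 kPa.
ΔU = 0 (ideal gas, T constant).
W = nRT ln(V₂/V₁) = 2.41×8.314×391×ln(5.43) = 13300 J.
Q = ΔU + W = 13300 J.
State after step 1: P = 73.7 kPa, V = 106 L, T = 391 K.
Step 2 — Polytropic n=1.32: T₂ = T₁(V₁/V₂)^(n−1) = 391×(0.443)^0.32 = 301 K; P₂ = P₁(V₁/V₂)^n = 25.2 kPa.
W = (P₁V₁−P₂V₂)/(n−1) = (73.7×106−25.2×240)/0.32 = 5620 J.
ΔU = nCvΔT = 2.41×20.8×(301−391) = -4490 J.
Q = ΔU + W = 1120 J.
Net over both steps: W = 18900 J, Q = 14400 J, ΔU = -4490 J.

14400 J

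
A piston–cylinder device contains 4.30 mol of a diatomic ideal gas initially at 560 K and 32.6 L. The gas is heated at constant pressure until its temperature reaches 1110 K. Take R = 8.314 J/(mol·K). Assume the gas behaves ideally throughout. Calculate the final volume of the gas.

64.6 L

P₁ = nRT₁/V₁ = 4.30×8.314×560/32.6 = 614 kPa.
Isobaric: P stays 614 kPa; V/T = const ⇒ T₂ = 1110 K, V₂ = 64.6 L.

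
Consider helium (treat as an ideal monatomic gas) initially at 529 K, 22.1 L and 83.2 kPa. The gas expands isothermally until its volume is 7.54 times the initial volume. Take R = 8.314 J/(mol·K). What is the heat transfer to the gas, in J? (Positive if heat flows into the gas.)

3710 J

n = P₁V₁/(RT₁) = 83.2×22.1/(8.314×529) = 0.418 mol.
Isothermal: T stays 529 K; PV = const ⇒ V₂ = 167 L, P₂ = 11.0 kPa.
ΔU = 0 (ideal gas, T constant).
W = nRT ln(V₂/V₁) = 0.418×8.314×529×ln(7.54) = 3710 J.
Q = ΔU + W = 3710 J.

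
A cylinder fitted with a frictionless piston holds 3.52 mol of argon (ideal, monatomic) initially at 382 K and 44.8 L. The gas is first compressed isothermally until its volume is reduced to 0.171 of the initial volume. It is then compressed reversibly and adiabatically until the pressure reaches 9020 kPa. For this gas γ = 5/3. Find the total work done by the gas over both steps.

-37700 J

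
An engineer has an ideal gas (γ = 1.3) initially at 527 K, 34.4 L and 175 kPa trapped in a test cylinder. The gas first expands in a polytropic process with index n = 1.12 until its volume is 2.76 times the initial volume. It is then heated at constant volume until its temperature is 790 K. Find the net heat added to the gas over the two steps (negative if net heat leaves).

n = P₁V₁/(RT₁) = 175×34.4/(8.314×527) = 1.37 mol.
Step 1 — Polytropic n=1.12: T₂ = T₁(V₁/V₂)^(n−1) = 527×(0.362)^0.12 = 467 K; P₂ = P₁(V₁/V₂)^n = 56.1 kPa.
W = (P₁V₁−P₂V₂)/(n−1) = (175×34.4−56.1×94.9)/0.12 = 5750 J.
ΔU = nCvΔT = 1.37×27.7×(467−527) = -2300 J.
Q = ΔU + W = 3450 J.
State after step 1: P = 56.1 kPa, V = 94.9 L, T = 467 K.
Step 2 — Isochoric: V stays 94.9 L; P/T = const ⇒ T₂ = 790 K, P₂ = 95.0 kPa.
W = 0 (no volume change).
ΔU = nCvΔT = 1.37×27.7×(790−467) = 12300 J.
Q = ΔU = 12300 J.
Net over both steps: W = 5750 J, Q = 15800 J, ΔU = 10000 J.

15800 J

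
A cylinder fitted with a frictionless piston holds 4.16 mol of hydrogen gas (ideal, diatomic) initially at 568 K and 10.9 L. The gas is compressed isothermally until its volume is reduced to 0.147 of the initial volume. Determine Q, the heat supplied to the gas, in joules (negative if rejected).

-37700 J

P₁ = nRT₁/V₁ = 4.16×8.314×568/10.9 = 1800 kPa.
Isothermal: T stays 568 K; PV = const ⇒ V₂ = 1.60 L, P₂ = 12300 kPa.
ΔU = 0 (ideal gas, T constant).
W = nRT ln(V₂/V₁) = 4.16×8.314×568×ln(0.147) = -37700 J.
Q = ΔU + W = -37700 J.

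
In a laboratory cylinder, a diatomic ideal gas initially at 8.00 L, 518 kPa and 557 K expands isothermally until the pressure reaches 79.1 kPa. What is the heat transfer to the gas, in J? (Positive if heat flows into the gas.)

n = P₁V₁/(RT₁) = 518×8.00/(8.314×557) = 0.895 mol.
Isothermal: T stays 557 K; PV = const ⇒ V₂ = 52.4 L, P₂ = 79.1 kPa.
ΔU = 0 (ideal gas, T constant).
W = nRT ln(V₂/V₁) = 0.895×8.314×557×ln(6.55) = 7790 J.
Q = ΔU + W = 7790 J.

7790 J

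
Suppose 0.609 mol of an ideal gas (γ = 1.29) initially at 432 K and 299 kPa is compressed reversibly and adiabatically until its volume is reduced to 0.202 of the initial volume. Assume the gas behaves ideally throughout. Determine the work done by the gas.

V₁ = nRT₁/P₁ = 0.609×8.314×432/299 = 7.32 L.
Adiabatic: TV^(γ−1) = const ⇒ T₂ = 432×(4.95)^0.290 = 687 K; PV^γ = const ⇒ P₂ = 2350 kPa.
ΔU = nCvΔT = 0.609×28.7×(687−432) = 4450 J.
Q = 0 for an adiabatic process, so W = −ΔU = -4450 J.

-4450 J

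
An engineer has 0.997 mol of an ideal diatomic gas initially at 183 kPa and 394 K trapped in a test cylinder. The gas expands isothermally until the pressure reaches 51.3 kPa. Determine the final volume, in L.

V₁ = nRT₁/P₁ = 0.997×8.314×394/183 = 17.8 L.
Isothermal: T stays 394 K; PV = const ⇒ V₂ = 63.7 L, P₂ = 51.3 kPa.

63.7 L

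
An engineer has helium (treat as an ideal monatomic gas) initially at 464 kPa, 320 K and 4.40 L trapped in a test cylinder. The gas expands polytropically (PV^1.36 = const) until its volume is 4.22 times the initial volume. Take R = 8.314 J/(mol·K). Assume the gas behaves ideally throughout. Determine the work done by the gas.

n = P₁V₁/(RT₁) = 464×4.40/(8.314×320) = 0.767 mol.
Polytropic n=1.36: T₂ = T₁(V₁/V₂)^(n−1) = 320×(0.237)^0.36 = 191 K; P₂ = P₁(V₁/V₂)^n = 65.5 kPa.
W = (P₁V₁−P₂V₂)/(n−1) = (464×4.40−65.5×18.6)/0.36 = 2290 J.

2290 J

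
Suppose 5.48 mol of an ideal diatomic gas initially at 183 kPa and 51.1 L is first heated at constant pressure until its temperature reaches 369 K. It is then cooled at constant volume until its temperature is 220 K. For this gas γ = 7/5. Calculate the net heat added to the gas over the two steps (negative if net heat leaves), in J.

9140 J

T₁ = P₁V₁/(nR) = 183×51.1/(5.48×8.314) = 205 K.
Step 1 — Isobaric: P stays 183 kPa; V/T = const ⇒ T₂ = 369 K, V₂ = 91.9 L.
W = PΔV = 183×(91.9−51.1) kPa·L = 7460 J.
ΔU = nCvΔT = 5.48×20.8×(369−205) = 18700 J.
Q = ΔU + W = nCpΔT = 26100 J.
State after step 1: P = 183 kPa, V = 91.9 L, T = 369 K.
Step 2 — Isochoric: V stays 91.9 L; P/T = const ⇒ T₂ = 220 K, P₂ = 109 kPa.
W = 0 (no volume change).
ΔU = nCvΔT = 5.48×20.8×(220−369) = -17000 J.
Q = ΔU = -17000 J.
Net over both steps: W = 7460 J, Q = 9140 J, ΔU = 1680 J.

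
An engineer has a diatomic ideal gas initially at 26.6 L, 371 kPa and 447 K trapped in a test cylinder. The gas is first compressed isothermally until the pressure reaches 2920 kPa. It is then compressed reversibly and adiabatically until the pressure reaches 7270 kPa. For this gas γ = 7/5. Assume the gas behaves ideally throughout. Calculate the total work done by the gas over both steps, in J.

-27700 J

n = P₁V₁/(RT₁) = 371×26.6/(8.314×447) = 2.66 mol.
Step 1 — Isothermal: T stays 447 K; PV = const ⇒ V₂ = 3.38 L, P₂ = 2920 kPa.
ΔU = 0 (ideal gas, T constant).
W = nRT ln(V₂/V₁) = 2.66×8.314×447×ln(0.127) = -20400 J.
Q = ΔU + W = -20400 J.
State after step 1: P = 2920 kPa, V = 3.38 L, T = 447 K.
Step 2 — Adiabatic: T₂/T₁ = (P₂/P₁)^((γ−1)/γ) ⇒ T₂ = 447×(2.49)^0.286 = 580 K; V₂ = 1.76 L.
ΔU = nCvΔT = 2.66×20.8×(580−447) = 7350 J.
Q = 0 for an adiabatic process, so W = −ΔU = -7350 J.
Net over both steps: W = -27700 J, Q = -20400 J, ΔU = 7350 J.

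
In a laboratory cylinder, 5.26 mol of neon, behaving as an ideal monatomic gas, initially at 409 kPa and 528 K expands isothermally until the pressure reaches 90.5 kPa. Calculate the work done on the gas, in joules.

V₁ = nRT₁/P₁ = 5.26×8.314×528/409 = 56.5 L.
Isothermal: T stays 528 K; PV = const ⇒ V₂ = 255 L, P₂ = 90.5 kPa.
W = nRT ln(V₂/V₁) = 5.26×8.314×528×ln(4.52) = 34800 J.
Work done on the gas = −W_by = -34800 J.

-34800 J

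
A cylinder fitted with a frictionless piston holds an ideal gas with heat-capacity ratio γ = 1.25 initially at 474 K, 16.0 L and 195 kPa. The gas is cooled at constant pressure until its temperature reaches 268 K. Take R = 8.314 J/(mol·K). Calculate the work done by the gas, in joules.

n = P₁V₁/(RT₁) = 195×16.0/(8.314×474) = 0.792 mol.
Isobaric: P stays 195 kPa; V/T = const ⇒ T₂ = 268 K, V₂ = 9.05 L.
W = PΔV = 195×(9.05−16.0) kPa·L = -1360 J.

-1360 J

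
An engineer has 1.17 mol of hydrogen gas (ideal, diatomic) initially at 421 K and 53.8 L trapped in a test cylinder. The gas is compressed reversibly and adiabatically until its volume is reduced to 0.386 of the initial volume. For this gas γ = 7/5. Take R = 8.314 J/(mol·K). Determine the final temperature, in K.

616 K

P₁ = nRT₁/V₁ = 1.17×8.314×421/53.8 = 76.1 kPa.
Adiabatic: TV^(γ−1) = const ⇒ T₂ = 421×(2.59)^0.400 = 616 K; PV^γ = const ⇒ P₂ = 289 kPa.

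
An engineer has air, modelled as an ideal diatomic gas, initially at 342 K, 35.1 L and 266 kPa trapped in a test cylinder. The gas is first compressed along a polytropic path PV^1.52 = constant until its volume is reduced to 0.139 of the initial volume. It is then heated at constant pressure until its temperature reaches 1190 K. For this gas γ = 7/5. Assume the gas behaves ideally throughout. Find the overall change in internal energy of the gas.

n = P₁V₁/(RT₁) = 266×35.1/(8.314×342) = 3.28 mol.
Step 1 — Polytropic n=1.52: T₂ = T₁(V₁/V₂)^(n−1) = 342×(7.19)^0.52 = 954 K; P₂ = P₁(V₁/V₂)^n = 5340 kPa.
W = (P₁V₁−P₂V₂)/(n−1) = (266×35.1−5340×4.88)/0.52 = -32100 J.
ΔU = nCvΔT = 3.28×20.8×(954−342) = 41800 J.
Q = ΔU + W = 9640 J.
State after step 1: P = 5340 kPa, V = 4.88 L, T = 954 K.
Step 2 — Isobaric: P stays 5340 kPa; V/T = const ⇒ T₂ = 1190 K, V₂ = 6.08 L.
W = PΔV = 5340×(6.08−4.88) kPa·L = 6440 J.
ΔU = nCvΔT = 3.28×20.8×(1190−954) = 16100 J.
Q = ΔU + W = nCpΔT = 22500 J.
Net over both steps: W = -25700 J, Q = 32200 J, ΔU = 57900 J.

57900 J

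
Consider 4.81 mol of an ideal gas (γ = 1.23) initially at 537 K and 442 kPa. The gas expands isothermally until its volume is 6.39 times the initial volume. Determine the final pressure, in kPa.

69.2 kPa

V₁ = nRT₁/P₁ = 4.81×8.314×537/442 = 48.6 L.
Isothermal: T stays 537 K; PV = const ⇒ V₂ = 310 L, P₂ = 69.2 kPa.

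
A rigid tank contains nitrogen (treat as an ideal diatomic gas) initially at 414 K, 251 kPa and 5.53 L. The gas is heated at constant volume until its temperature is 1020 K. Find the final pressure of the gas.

Isochoric: V stays 5.53 L; P/T = const ⇒ T₂ = 1020 K, P₂ = 618 kPa.

618 kPa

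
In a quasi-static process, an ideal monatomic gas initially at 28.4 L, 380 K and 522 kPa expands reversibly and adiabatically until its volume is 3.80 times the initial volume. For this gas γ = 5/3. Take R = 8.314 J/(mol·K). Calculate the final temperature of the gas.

Adiabatic: TV^(γ−1) = const ⇒ T₂ = 380×(0.263)^0.667 = 156 K; PV^γ = const ⇒ P₂ = 56.4 kPa.

156 K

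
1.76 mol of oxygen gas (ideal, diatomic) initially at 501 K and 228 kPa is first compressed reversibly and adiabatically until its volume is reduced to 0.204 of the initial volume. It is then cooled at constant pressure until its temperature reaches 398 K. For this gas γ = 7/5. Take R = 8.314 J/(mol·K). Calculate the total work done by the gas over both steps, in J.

-24300 J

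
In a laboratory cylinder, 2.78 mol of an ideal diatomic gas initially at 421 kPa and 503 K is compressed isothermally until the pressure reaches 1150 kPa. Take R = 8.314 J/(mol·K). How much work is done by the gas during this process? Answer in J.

V₁ = nRT₁/P₁ = 2.78×8.314×503/421 = 27.6 L.
Isothermal: T stays 503 K; PV = const ⇒ V₂ = 10.1 L, P₂ = 1150 kPa.
W = nRT ln(V₂/V₁) = 2.78×8.314×503×ln(0.366) = -11700 J.

-11700 J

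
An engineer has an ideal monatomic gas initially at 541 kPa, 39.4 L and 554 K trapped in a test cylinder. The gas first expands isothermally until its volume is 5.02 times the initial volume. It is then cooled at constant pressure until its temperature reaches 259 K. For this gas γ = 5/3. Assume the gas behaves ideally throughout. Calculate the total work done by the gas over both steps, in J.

23000 J

n = P₁V₁/(RT₁) = 541×39.4/(8.314×554) = 4.63 mol.
Step 1 — Isothermal: T stays 554 K; PV = const ⇒ V₂ = 198 L, P₂ = 108 kPa.
ΔU = 0 (ideal gas, T constant).
W = nRT ln(V₂/V₁) = 4.63×8.314×554×ln(5.02) = 34400 J.
Q = ΔU + W = 34400 J.
State after step 1: P = 108 kPa, V = 198 L, T = 554 K.
Step 2 — Isobaric: P stays 108 kPa; V/T = const ⇒ T₂ = 259 K, V₂ = 92.5 L.
W = PΔV = 108×(92.5−198) kPa·L = -11400 J.
ΔU = nCvΔT = 4.63×12.5×(259−554) = -17000 J.
Q = ΔU + W = nCpΔT = -28400 J.
Net over both steps: W = 23000 J, Q = 6020 J, ΔU = -17000 J.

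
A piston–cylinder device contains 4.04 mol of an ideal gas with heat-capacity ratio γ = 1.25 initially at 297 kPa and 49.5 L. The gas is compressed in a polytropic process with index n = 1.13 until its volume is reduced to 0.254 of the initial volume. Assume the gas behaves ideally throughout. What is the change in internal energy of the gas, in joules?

11500 J

T₁ = P₁V₁/(nR) = 297×49.5/(4.04×8.314) = 438 K.
Polytropic n=1.13: T₂ = T₁(V₁/V₂)^(n−1) = 438×(3.94)^0.13 = 523 K; P₂ = P₁(V₁/V₂)^n = 1400 kPa.
For an ideal gas ΔU = nCvΔT with Cv = R/(γ−1) = 33.3 J/(mol·K).
ΔU = 4.04×33.3×(523−438) = 11500 J.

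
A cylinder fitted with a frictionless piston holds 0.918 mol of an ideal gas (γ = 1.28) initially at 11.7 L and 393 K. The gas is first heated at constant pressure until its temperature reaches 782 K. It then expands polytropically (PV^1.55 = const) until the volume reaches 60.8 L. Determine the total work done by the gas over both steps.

P₁ = nRT₁/V₁ = 0.918×8.314×393/11.7 = 256 kPa.
Step 1 — Isobaric: P stays 256 kPa; V/T = const ⇒ T₂ = 782 K, V₂ = 23.3 L.
W = PΔV = 256×(23.3−11.7) kPa·L = 2970 J.
ΔU = nCvΔT = 0.918×29.7×(782−393) = 10600 J.
Q = ΔU + W = nCpΔT = 13600 J.
State after step 1: P = 256 kPa, V = 23.3 L, T = 782 K.
Step 2 — Polytropic n=1.55: T₂ = T₁(V₁/V₂)^(n−1) = 782×(0.383)^0.55 = 461 K; P₂ = P₁(V₁/V₂)^n = 57.9 kPa.
W = (P₁V₁−P₂V₂)/(n−1) = (256×23.3−57.9×60.8)/0.55 = 4450 J.
ΔU = nCvΔT = 0.918×29.7×(461−782) = -8740 J.
Q = ΔU + W = -4290 J.
Net over both steps: W = 7420 J, Q = 9280 J, ΔU = 1860 J.

7420 J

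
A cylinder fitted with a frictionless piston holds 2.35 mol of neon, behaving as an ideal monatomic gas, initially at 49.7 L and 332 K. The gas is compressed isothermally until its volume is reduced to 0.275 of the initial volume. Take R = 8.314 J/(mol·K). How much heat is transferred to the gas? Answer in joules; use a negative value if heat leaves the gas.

P₁ = nRT₁/V₁ = 2.35×8.314×332/49.7 = 131 kPa.
Isothermal: T stays 332 K; PV = const ⇒ V₂ = 13.7 L, P₂ = 475 kPa.
ΔU = 0 (ideal gas, T constant).
W = nRT ln(V₂/V₁) = 2.35×8.314×332×ln(0.275) = -8370 J.
Q = ΔU + W = -8370 J.

-8370 J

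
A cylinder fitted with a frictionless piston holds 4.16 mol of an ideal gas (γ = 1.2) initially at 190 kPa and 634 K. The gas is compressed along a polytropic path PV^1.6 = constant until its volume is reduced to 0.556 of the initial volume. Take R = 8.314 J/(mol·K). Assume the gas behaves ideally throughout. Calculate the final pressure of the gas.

V₁ = nRT₁/P₁ = 4.16×8.314×634/190 = 115 L.
Polytropic n=1.6: T₂ = T₁(V₁/V₂)^(n−1) = 634×(1.80)^0.60 = 902 K; P₂ = P₁(V₁/V₂)^n = 486 kPa.

486 kPa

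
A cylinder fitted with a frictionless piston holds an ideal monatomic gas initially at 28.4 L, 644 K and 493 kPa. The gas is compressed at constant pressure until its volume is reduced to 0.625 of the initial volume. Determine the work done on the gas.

n = P₁V₁/(RT₁) = 493×28.4/(8.314×644) = 2.61 mol.
Isobaric: P stays 493 kPa; V/T = const ⇒ T₂ = 402 K, V₂ = 17.8 L.
W = PΔV = 493×(17.8−28.4) kPa·L = -5250 J.
Work done on the gas = −W_by = 5250 J.

5250 J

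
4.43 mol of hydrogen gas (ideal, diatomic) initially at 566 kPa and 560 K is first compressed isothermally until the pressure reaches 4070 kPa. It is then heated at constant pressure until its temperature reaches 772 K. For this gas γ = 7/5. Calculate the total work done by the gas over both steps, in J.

-32900 J

V₁ = nRT₁/P₁ = 4.43×8.314×560/566 = 36.4 L.
Step 1 — Isothermal: T stays 560 K; PV = const ⇒ V₂ = 5.07 L, P₂ = 4070 kPa.
ΔU = 0 (ideal gas, T constant).
W = nRT ln(V₂/V₁) = 4.43×8.314×560×ln(0.139) = -40700 J.
Q = ΔU + W = -40700 J.
State after step 1: P = 4070 kPa, V = 5.07 L, T = 560 K.
Step 2 — Isobaric: P stays 4070 kPa; V/T = const ⇒ T₂ = 772 K, V₂ = 6.99 L.
W = PΔV = 4070×(6.99−5.07) kPa·L = 7810 J.
ΔU = nCvΔT = 4.43×20.8×(772−560) = 19500 J.
Q = ΔU + W = nCpΔT = 27300 J.
Net over both steps: W = -32900 J, Q = -13400 J, ΔU = 19500 J.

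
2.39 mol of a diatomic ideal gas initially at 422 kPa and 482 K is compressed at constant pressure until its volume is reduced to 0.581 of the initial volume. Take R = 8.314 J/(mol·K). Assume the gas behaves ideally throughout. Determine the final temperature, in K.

280 K

V₁ = nRT₁/P₁ = 2.39×8.314×482/422 = 22.7 L.
Isobaric: P stays 422 kPa; V/T = const ⇒ T₂ = 280 K, V₂ = 13.2 L.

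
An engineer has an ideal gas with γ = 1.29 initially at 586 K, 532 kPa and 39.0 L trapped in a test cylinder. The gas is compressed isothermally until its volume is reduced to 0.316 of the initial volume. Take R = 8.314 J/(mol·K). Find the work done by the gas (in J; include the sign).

n = P₁V₁/(RT₁) = 532×39.0/(8.314×586) = 4.26 mol.
Isothermal: T stays 586 K; PV = const ⇒ V₂ = 12.3 L, P₂ = 1680 kPa.
W = nRT ln(V₂/V₁) = 4.26×8.314×586×ln(0.316) = -23900 J.

-23900 J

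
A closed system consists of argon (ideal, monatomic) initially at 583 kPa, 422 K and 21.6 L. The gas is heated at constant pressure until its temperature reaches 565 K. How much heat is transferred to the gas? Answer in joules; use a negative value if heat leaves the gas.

10700 J

n = P₁V₁/(RT₁) = 583×21.6/(8.314×422) = 3.59 mol.
Isobaric: P stays 583 kPa; V/T = const ⇒ T₂ = 565 K, V₂ = 28.9 L.
W = PΔV = 583×(28.9−21.6) kPa·L = 4270 J.
ΔU = nCvΔT = 3.59×12.5×(565−422) = 6400 J.
Q = ΔU + W = nCpΔT = 10700 J.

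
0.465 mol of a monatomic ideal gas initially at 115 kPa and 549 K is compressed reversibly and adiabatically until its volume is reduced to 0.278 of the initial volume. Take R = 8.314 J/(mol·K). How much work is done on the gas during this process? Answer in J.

V₁ = nRT₁/P₁ = 0.465×8.314×549/115 = 18.5 L.
Adiabatic: TV^(γ−1) = const ⇒ T₂ = 549×(3.60)^0.667 = 1290 K; PV^γ = const ⇒ P₂ = 971 kPa.
ΔU = nCvΔT = 0.465×12.5×(1290−549) = 4290 J.
Q = 0 for an adiabatic process, so W = −ΔU = -4290 J.
Work done on the gas = −W_by = 4290 J.

4290 J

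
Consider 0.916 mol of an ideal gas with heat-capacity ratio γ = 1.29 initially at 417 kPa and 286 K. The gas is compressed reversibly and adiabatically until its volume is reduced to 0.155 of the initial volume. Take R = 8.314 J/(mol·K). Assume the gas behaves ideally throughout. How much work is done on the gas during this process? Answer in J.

5390 J

V₁ = nRT₁/P₁ = 0.916×8.314×286/417 = 5.22 L.
Adiabatic: TV^(γ−1) = const ⇒ T₂ = 286×(6.45)^0.290 = 491 K; PV^γ = const ⇒ P₂ = 4620 kPa.
ΔU = nCvΔT = 0.916×28.7×(491−286) = 5390 J.
Q = 0 for an adiabatic process, so W = −ΔU = -5390 J.
Work done on the gas = −W_by = 5390 J.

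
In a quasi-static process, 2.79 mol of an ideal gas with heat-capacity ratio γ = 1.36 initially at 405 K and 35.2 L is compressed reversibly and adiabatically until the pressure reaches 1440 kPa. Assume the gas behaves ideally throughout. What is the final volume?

P₁ = nRT₁/V₁ = 2.79×8.314×405/35.2 = 267 kPa.
Adiabatic: T₂/T₁ = (P₂/P₁)^((γ−1)/γ) ⇒ T₂ = 405×(5.40)^0.265 = 633 K; V₂ = 10.2 L.

10.2 L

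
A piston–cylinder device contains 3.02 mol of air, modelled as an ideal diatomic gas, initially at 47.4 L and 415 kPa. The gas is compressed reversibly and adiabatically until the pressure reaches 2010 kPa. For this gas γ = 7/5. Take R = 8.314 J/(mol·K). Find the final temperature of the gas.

T₁ = P₁V₁/(nR) = 415×47.4/(3.02×8.314) = 783 K.
Adiabatic: T₂/T₁ = (P₂/P₁)^((γ−1)/γ) ⇒ T₂ = 783×(4.84)^0.286 = 1230 K; V₂ = 15.4 L.

1230 K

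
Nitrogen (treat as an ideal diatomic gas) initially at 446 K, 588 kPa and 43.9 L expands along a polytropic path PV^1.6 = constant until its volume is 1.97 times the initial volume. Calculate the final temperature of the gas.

297 K

Polytropic n=1.6: T₂ = T₁(V₁/V₂)^(n−1) = 446×(0.508)^0.60 = 297 K; P₂ = P₁(V₁/V₂)^n = 199 kPa.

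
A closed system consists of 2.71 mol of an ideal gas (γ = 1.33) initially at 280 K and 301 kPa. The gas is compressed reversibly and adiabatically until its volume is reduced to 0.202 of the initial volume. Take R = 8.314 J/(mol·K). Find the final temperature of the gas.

V₁ = nRT₁/P₁ = 2.71×8.314×280/301 = 21.0 L.
Adiabatic: TV^(γ−1) = const ⇒ T₂ = 280×(4.95)^0.330 = 475 K; PV^γ = const ⇒ P₂ = 2530 kPa.

475 K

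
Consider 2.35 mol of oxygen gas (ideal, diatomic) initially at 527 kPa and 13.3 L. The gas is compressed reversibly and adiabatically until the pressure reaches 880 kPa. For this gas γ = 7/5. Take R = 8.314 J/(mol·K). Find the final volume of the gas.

9.22 L

T₁ = P₁V₁/(nR) = 527×13.3/(2.35×8.314) = 359 K.
Adiabatic: T₂/T₁ = (P₂/P₁)^((γ−1)/γ) ⇒ T₂ = 359×(1.67)^0.286 = 415 K; V₂ = 9.22 L.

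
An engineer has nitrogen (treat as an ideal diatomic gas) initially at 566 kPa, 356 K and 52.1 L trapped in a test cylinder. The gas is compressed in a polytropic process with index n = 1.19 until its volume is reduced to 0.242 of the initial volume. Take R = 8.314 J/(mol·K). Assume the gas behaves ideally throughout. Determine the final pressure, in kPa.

Polytropic n=1.19: T₂ = T₁(V₁/V₂)^(n−1) = 356×(4.13)^0.19 = 466 K; P₂ = P₁(V₁/V₂)^n = 3060 kPa.

3060 kPa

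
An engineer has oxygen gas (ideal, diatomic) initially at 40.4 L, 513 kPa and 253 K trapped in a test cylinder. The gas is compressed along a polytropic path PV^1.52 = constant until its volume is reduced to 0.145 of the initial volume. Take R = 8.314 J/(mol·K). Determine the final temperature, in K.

691 K

Polytropic n=1.52: T₂ = T₁(V₁/V₂)^(n−1) = 253×(6.90)^0.52 = 691 K; P₂ = P₁(V₁/V₂)^n = 9660 kPa.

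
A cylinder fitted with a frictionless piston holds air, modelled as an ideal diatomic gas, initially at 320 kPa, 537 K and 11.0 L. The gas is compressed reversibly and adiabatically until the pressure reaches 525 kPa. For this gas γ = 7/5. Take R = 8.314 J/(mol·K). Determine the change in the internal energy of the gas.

1340 J

n = P₁V₁/(RT₁) = 320×11.0/(8.314×537) = 0.788 mol.
Adiabatic: T₂/T₁ = (P₂/P₁)^((γ−1)/γ) ⇒ T₂ = 537×(1.64)^0.286 = 619 K; V₂ = 7.72 L.
For an ideal gas ΔU = nCvΔT with Cv = (5/2)R = 20.8 J/(mol·K).
ΔU = 0.788×20.8×(619−537) = 1340 J.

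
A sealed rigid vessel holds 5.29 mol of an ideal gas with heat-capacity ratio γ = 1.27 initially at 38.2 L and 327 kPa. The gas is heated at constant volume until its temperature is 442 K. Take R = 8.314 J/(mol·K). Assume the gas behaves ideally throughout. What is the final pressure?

T₁ = P₁V₁/(nR) = 327×38.2/(5.29×8.314) = 284 K.
Isochoric: V stays 38.2 L; P/T = const ⇒ T₂ = 442 K, P₂ = 509 kPa.

509 kPa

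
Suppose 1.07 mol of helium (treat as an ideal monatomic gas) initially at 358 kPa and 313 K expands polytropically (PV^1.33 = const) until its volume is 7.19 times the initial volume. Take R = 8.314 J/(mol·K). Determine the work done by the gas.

4040 J

V₁ = nRT₁/P₁ = 1.07×8.314×313/358 = 7.78 L.
Polytropic n=1.33: T₂ = T₁(V₁/V₂)^(n−1) = 313×(0.139)^0.33 = 163 K; P₂ = P₁(V₁/V₂)^n = 26.0 kPa.
W = (P₁V₁−P₂V₂)/(n−1) = (358×7.78−26.0×55.9)/0.33 = 4040 J.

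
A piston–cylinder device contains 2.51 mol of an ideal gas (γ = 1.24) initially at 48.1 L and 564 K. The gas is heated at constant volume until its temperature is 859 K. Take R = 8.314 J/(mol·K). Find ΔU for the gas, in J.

25700 J

P₁ = nRT₁/V₁ = 2.51×8.314×564/48.1 = 245 kPa.
Isochoric: V stays 48.1 L; P/T = const ⇒ T₂ = 859 K, P₂ = 373 kPa.
For an ideal gas ΔU = nCvΔT with Cv = R/(γ−1) = 34.6 J/(mol·K).
ΔU = 2.51×34.6×(859−564) = 25700 J.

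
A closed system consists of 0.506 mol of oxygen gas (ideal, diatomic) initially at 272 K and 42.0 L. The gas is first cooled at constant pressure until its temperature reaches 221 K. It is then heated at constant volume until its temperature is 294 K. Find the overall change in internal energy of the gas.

P₁ = nRT₁/V₁ = 0.506×8.314×272/42.0 = 27.2 kPa.
Step 1 — Isobaric: P stays 27.2 kPa; V/T = const ⇒ T₂ = 221 K, V₂ = 34.1 L.
W = PΔV = 27.2×(34.1−42.0) kPa·L = -215 J.
ΔU = nCvΔT = 0.506×20.8×(221−272) = -536 J.
Q = ΔU + W = nCpΔT = -751 J.
State after step 1: P = 27.2 kPa, V = 34.1 L, T = 221 K.
Step 2 — Isochoric: V stays 34.1 L; P/T = const ⇒ T₂ = 294 K, P₂ = 36.2 kPa.
W = 0 (no volume change).
ΔU = nCvΔT = 0.506×20.8×(294−221) = 768 J.
Q = ΔU = 768 J.
Net over both steps: W = -215 J, Q = 16.8 J, ΔU = 231 J.

231 J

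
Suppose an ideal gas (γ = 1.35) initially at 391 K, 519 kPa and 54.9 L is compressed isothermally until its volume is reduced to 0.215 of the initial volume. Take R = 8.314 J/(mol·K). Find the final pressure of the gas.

2410 kPa

Isothermal: T stays 391 K; PV = const ⇒ V₂ = 11.8 L, P₂ = 2410 kPa.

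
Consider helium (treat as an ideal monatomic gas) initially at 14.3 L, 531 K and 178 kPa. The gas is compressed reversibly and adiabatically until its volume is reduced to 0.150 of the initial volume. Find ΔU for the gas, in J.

9710 J

n = P₁V₁/(RT₁) = 178×14.3/(8.314×531) = 0.577 mol.
Adiabatic: TV^(γ−1) = const ⇒ T₂ = 531×(6.67)^0.667 = 1880 K; PV^γ = const ⇒ P₂ = 4200 kPa.
For an ideal gas ΔU = nCvΔT with Cv = (3/2)R = 12.5 J/(mol·K).
ΔU = 0.577×12.5×(1880−531) = 9710 J.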